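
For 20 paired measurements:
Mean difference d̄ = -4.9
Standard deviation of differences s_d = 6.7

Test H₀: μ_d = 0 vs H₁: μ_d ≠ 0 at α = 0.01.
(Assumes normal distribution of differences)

Answer: t = -3.2706, reject H₀

Derivation:
df = n - 1 = 19
SE = s_d/√n = 6.7/√20 = 1.4982
t = d̄/SE = -4.9/1.4982 = -3.2706
Critical value: t_{0.005,19} = ±2.861
p-value ≈ 0.0040
Decision: reject H₀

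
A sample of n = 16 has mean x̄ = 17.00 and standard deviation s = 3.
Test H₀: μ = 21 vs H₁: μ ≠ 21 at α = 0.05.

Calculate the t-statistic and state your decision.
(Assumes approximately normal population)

df = n - 1 = 15
SE = s/√n = 3/√16 = 0.7500
t = (x̄ - μ₀)/SE = (17.00 - 21)/0.7500 = -5.3333
Critical value: t_{0.025,15} = ±2.131
p-value ≈ 0.0001
Decision: reject H₀

Answer: t = -5.3333, reject H₀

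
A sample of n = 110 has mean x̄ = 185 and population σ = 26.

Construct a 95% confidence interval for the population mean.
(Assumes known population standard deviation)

Confidence level: 95%, α = 0.05
z_0.025 = 1.960
SE = σ/√n = 26/√110 = 2.4790
Margin of error = 1.960 × 2.4790 = 4.8588
CI: x̄ ± margin = 185 ± 4.8588
CI: (180.1412, 189.8588)

Answer: (180.1412, 189.8588)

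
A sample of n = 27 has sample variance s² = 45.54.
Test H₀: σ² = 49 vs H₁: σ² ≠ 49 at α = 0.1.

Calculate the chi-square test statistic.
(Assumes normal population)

df = n - 1 = 26
χ² = (n-1)s²/σ₀² = 26×45.54/49 = 24.1641
Critical values: χ²_{0.95,26} = 15.379, χ²_{0.05,26} = 38.885
Rejection region: χ² < 15.379 or χ² > 38.885
Decision: fail to reject H₀

Answer: χ² = 24.1641, fail to reject H₀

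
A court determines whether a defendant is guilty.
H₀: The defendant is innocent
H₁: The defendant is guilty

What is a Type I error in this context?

Answer: Convicting an innocent person

Derivation:
Type I error (α): Rejecting H₀ when H₀ is true
Type II error (β): Failing to reject H₀ when H₁ is true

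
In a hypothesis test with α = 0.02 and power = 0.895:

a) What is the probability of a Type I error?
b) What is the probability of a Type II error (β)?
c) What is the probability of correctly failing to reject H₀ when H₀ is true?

a) Type I error probability = α = 0.02
b) Power = P(reject H₀ | H₁ true) = 1 - β = 0.895, so Type II error probability = β = 1 - Power = 0.105
c) P(fail to reject H₀ | H₀ true) = 1 - α = 0.98

Answer: a) 0.02, b) 0.105, c) 0.98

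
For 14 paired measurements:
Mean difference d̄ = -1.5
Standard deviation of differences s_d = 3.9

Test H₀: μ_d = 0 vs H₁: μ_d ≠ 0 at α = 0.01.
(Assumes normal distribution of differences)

df = n - 1 = 13
SE = s_d/√n = 3.9/√14 = 1.0423
t = d̄/SE = -1.5/1.0423 = -1.4391
Critical value: t_{0.005,13} = ±3.012
p-value ≈ 0.1738
Decision: fail to reject H₀

Answer: t = -1.4391, fail to reject H₀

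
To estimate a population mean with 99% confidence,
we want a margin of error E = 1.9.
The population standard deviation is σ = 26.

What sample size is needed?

Answer: n = 1243

Derivation:
z_0.005 = 2.576
n = (z×σ/E)² = (2.576×26/1.9)²
n = 1242.5996
Round up: n = 1243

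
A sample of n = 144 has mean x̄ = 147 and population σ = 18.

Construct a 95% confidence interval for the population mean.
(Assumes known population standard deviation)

Confidence level: 95%, α = 0.05
z_0.025 = 1.960
SE = σ/√n = 18/√144 = 1.5000
Margin of error = 1.960 × 1.5000 = 2.9400
CI: x̄ ± margin = 147 ± 2.9400
CI: (144.0600, 149.9400)

Answer: (144.0600, 149.9400)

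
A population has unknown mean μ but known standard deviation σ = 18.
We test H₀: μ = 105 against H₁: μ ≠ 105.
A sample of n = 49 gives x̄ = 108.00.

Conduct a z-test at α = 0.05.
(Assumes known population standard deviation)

Standard error: SE = σ/√n = 18/√49 = 2.5714
z-statistic: z = (x̄ - μ₀)/SE = (108.00 - 105)/2.5714 = 1.1667
Critical value: ±1.960
p-value = 0.2433
Decision: fail to reject H₀

Answer: z = 1.1667, fail to reject H₀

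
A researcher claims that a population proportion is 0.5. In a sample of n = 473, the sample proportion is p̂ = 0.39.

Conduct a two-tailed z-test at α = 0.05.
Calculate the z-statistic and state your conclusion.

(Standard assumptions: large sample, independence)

Answer: z = -4.7847, reject H₀

Derivation:
H₀: p = 0.5, H₁: p ≠ 0.5
Standard error: SE = √(p₀(1-p₀)/n) = √(0.5×0.5/473) = 0.022990
z-statistic: z = (p̂ - p₀)/SE = (0.39 - 0.5)/0.022990 = -4.7847
Critical value: z_0.025 = ±1.960
p-value < 0.0001
Decision: reject H₀ at α = 0.05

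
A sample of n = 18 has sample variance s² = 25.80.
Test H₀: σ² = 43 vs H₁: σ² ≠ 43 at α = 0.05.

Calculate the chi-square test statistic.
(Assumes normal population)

Answer: χ² = 10.2000, fail to reject H₀

Derivation:
df = n - 1 = 17
χ² = (n-1)s²/σ₀² = 17×25.80/43 = 10.2000
Critical values: χ²_{0.975,17} = 7.564, χ²_{0.025,17} = 30.191
Rejection region: χ² < 7.564 or χ² > 30.191
Decision: fail to reject H₀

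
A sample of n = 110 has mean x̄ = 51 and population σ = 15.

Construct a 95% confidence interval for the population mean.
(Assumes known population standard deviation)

Confidence level: 95%, α = 0.05
z_0.025 = 1.960
SE = σ/√n = 15/√110 = 1.4302
Margin of error = 1.960 × 1.4302 = 2.8032
CI: x̄ ± margin = 51 ± 2.8032
CI: (48.1968, 53.8032)

Answer: (48.1968, 53.8032)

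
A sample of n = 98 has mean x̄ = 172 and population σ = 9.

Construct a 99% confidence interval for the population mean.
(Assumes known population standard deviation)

Confidence level: 99%, α = 0.01
z_0.005 = 2.576
SE = σ/√n = 9/√98 = 0.9091
Margin of error = 2.576 × 0.9091 = 2.3418
CI: x̄ ± margin = 172 ± 2.3418
CI: (169.6582, 174.3418)

Answer: (169.6582, 174.3418)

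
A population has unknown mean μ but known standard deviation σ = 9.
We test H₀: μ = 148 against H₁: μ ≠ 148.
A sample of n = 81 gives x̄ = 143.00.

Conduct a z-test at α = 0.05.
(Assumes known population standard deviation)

Answer: z = -5.0000, reject H₀

Derivation:
Standard error: SE = σ/√n = 9/√81 = 1.0000
z-statistic: z = (x̄ - μ₀)/SE = (143.00 - 148)/1.0000 = -5.0000
Critical value: ±1.960
p-value < 0.0001
Decision: reject H₀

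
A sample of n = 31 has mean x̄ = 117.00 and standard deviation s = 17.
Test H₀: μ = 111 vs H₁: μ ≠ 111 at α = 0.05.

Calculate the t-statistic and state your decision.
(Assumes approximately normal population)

df = n - 1 = 30
SE = s/√n = 17/√31 = 3.0533
t = (x̄ - μ₀)/SE = (117.00 - 111)/3.0533 = 1.9651
Critical value: t_{0.025,30} = ±2.042
p-value ≈ 0.0587
Decision: fail to reject H₀

Answer: t = 1.9651, fail to reject H₀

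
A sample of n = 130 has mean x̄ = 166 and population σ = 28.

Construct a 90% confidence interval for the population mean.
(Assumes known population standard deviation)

Confidence level: 90%, α = 0.1
z_0.05 = 1.645
SE = σ/√n = 28/√130 = 2.4558
Margin of error = 1.645 × 2.4558 = 4.0398
CI: x̄ ± margin = 166 ± 4.0398
CI: (161.9602, 170.0398)

Answer: (161.9602, 170.0398)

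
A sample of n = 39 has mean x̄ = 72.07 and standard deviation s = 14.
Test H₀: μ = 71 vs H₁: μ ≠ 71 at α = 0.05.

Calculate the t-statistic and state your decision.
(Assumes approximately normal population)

df = n - 1 = 38
SE = s/√n = 14/√39 = 2.2418
t = (x̄ - μ₀)/SE = (72.07 - 71)/2.2418 = 0.4773
Critical value: t_{0.025,38} = ±2.024
p-value ≈ 0.6359
Decision: fail to reject H₀

Answer: t = 0.4773, fail to reject H₀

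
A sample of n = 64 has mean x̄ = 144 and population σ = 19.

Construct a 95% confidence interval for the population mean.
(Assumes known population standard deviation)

Confidence level: 95%, α = 0.05
z_0.025 = 1.960
SE = σ/√n = 19/√64 = 2.3750
Margin of error = 1.960 × 2.3750 = 4.6550
CI: x̄ ± margin = 144 ± 4.6550
CI: (139.3450, 148.6550)

Answer: (139.3450, 148.6550)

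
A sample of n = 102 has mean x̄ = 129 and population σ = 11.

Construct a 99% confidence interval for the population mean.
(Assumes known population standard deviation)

Confidence level: 99%, α = 0.01
z_0.005 = 2.576
SE = σ/√n = 11/√102 = 1.0892
Margin of error = 2.576 × 1.0892 = 2.8058
CI: x̄ ± margin = 129 ± 2.8058
CI: (126.1942, 131.8058)

Answer: (126.1942, 131.8058)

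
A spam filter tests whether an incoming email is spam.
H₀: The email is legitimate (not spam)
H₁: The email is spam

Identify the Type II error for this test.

Type I error: rejecting H₀ when it is actually true (false positive).
Type II error: failing to reject H₀ when H₁ is actually true (false negative).

Answer: Letting a spam email through to the inbox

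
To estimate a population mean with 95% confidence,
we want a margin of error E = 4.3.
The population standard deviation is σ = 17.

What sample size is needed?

z_0.025 = 1.960
n = (z×σ/E)² = (1.960×17/4.3)²
n = 60.0445
Round up: n = 61

Answer: n = 61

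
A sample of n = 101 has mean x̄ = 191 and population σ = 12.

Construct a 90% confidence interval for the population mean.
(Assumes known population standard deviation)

Confidence level: 90%, α = 0.1
z_0.05 = 1.645
SE = σ/√n = 12/√101 = 1.1940
Margin of error = 1.645 × 1.1940 = 1.9641
CI: x̄ ± margin = 191 ± 1.9641
CI: (189.0359, 192.9641)

Answer: (189.0359, 192.9641)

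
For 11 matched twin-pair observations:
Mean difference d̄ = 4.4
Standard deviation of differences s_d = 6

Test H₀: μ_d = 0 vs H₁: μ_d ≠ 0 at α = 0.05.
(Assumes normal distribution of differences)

df = n - 1 = 10
SE = s_d/√n = 6/√11 = 1.8091
t = d̄/SE = 4.4/1.8091 = 2.4321
Critical value: t_{0.025,10} = ±2.228
p-value ≈ 0.0353
Decision: reject H₀

Answer: t = 2.4321, reject H₀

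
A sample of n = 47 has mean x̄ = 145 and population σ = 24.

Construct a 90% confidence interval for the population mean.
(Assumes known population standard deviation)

Answer: (139.2412, 150.7588)

Derivation:
Confidence level: 90%, α = 0.1
z_0.05 = 1.645
SE = σ/√n = 24/√47 = 3.5008
Margin of error = 1.645 × 3.5008 = 5.7588
CI: x̄ ± margin = 145 ± 5.7588
CI: (139.2412, 150.7588)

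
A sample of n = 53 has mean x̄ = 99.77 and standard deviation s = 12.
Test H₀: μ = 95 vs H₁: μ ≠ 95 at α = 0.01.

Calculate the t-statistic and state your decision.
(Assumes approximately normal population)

Answer: t = 2.8939, reject H₀

Derivation:
df = n - 1 = 52
SE = s/√n = 12/√53 = 1.6483
t = (x̄ - μ₀)/SE = (99.77 - 95)/1.6483 = 2.8939
Critical value: t_{0.005,52} = ±2.674
p-value ≈ 0.0055
Decision: reject H₀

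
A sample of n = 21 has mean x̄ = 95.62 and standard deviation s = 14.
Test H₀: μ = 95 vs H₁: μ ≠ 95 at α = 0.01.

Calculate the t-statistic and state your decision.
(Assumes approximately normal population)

Answer: t = 0.2029, fail to reject H₀

Derivation:
df = n - 1 = 20
SE = s/√n = 14/√21 = 3.0551
t = (x̄ - μ₀)/SE = (95.62 - 95)/3.0551 = 0.2029
Critical value: t_{0.005,20} = ±2.845
p-value ≈ 0.8413
Decision: fail to reject H₀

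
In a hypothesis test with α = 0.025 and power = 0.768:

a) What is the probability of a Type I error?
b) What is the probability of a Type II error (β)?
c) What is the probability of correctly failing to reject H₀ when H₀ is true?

Answer: a) 0.025, b) 0.232, c) 0.975

Derivation:
a) Type I error probability = α = 0.025
b) Power = P(reject H₀ | H₁ true) = 1 - β = 0.768, so Type II error probability = β = 1 - Power = 0.232
c) P(fail to reject H₀ | H₀ true) = 1 - α = 0.975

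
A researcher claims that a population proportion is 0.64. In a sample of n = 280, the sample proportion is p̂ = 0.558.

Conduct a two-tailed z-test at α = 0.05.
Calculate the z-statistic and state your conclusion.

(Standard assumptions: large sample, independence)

Answer: z = -2.8586, reject H₀

Derivation:
H₀: p = 0.64, H₁: p ≠ 0.64
Standard error: SE = √(p₀(1-p₀)/n) = √(0.64×0.36/280) = 0.028685
z-statistic: z = (p̂ - p₀)/SE = (0.558 - 0.64)/0.028685 = -2.8586
Critical value: z_0.025 = ±1.960
p-value = 0.0043
Decision: reject H₀ at α = 0.05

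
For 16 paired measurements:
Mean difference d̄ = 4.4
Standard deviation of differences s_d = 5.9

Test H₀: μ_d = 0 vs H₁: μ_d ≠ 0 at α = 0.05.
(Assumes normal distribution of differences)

df = n - 1 = 15
SE = s_d/√n = 5.9/√16 = 1.4750
t = d̄/SE = 4.4/1.4750 = 2.9831
Critical value: t_{0.025,15} = ±2.131
p-value ≈ 0.0093
Decision: reject H₀

Answer: t = 2.9831, reject H₀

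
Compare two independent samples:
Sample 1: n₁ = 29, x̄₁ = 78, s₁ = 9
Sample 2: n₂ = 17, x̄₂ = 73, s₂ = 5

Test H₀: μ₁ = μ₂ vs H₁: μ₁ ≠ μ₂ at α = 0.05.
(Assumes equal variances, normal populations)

Answer: t = 2.1021, reject H₀

Derivation:
Pooled variance: s²_p = [28×9² + 16×5²]/(44) = 60.6364
s_p = 7.7869
SE = s_p×√(1/n₁ + 1/n₂) = 7.7869×√(1/29 + 1/17) = 2.3786
t = (x̄₁ - x̄₂)/SE = (78 - 73)/2.3786 = 2.1021
df = 44, t-critical = ±2.015
Decision: reject H₀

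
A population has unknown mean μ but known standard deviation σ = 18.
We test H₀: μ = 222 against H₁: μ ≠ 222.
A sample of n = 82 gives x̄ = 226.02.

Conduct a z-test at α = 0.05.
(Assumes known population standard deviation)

Standard error: SE = σ/√n = 18/√82 = 1.9878
z-statistic: z = (x̄ - μ₀)/SE = (226.02 - 222)/1.9878 = 2.0223
Critical value: ±1.960
p-value = 0.0431
Decision: reject H₀

Answer: z = 2.0223, reject H₀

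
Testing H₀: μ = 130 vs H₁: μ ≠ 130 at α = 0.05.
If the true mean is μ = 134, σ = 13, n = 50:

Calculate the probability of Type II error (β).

SE = σ/√n = 13/√50 = 1.8385
Critical values: μ₀ ± z_0.025×SE = 130 ± 1.960×1.8385
Acceptance region: (126.3965, 133.6035)
Under H₁ (μ = 134): z_high = (133.6035 - 134)/1.8385 = -0.2157, z_low = (126.3965 - 134)/1.8385 = -4.1357
β = P(not reject | H₁) = Φ(-0.2157) - Φ(-4.1357) ≈ 0.4146

Answer: β ≈ 0.4146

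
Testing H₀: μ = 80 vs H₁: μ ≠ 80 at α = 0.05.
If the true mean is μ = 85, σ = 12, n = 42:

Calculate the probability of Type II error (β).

SE = σ/√n = 12/√42 = 1.8516
Critical values: μ₀ ± z_0.025×SE = 80 ± 1.960×1.8516
Acceptance region: (76.3709, 83.6291)
Under H₁ (μ = 85): z_high = (83.6291 - 85)/1.8516 = -0.7404, z_low = (76.3709 - 85)/1.8516 = -4.6603
β = P(not reject | H₁) = Φ(-0.7404) - Φ(-4.6603) ≈ 0.2295

Answer: β ≈ 0.2295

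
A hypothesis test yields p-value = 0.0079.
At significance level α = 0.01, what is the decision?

Compare p-value to α:
0.0079 < 0.01
Decision: reject H₀

Answer: reject H₀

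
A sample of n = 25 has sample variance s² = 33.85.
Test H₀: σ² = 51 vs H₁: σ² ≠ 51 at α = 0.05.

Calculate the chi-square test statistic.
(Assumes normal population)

df = n - 1 = 24
χ² = (n-1)s²/σ₀² = 24×33.85/51 = 15.9294
Critical values: χ²_{0.975,24} = 12.401, χ²_{0.025,24} = 39.364
Rejection region: χ² < 12.401 or χ² > 39.364
Decision: fail to reject H₀

Answer: χ² = 15.9294, fail to reject H₀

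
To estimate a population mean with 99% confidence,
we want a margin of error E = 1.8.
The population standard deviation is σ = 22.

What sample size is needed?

Answer: n = 992

Derivation:
z_0.005 = 2.576
n = (z×σ/E)² = (2.576×22/1.8)²
n = 991.2702
Round up: n = 992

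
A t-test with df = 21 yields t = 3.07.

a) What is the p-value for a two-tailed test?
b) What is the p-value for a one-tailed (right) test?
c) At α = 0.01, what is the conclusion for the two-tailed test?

Answer: a) 0.0058, b) 0.0029, c) reject H₀

Derivation:
Using t-distribution with df = 21:
a) Two-tailed: p = 2×P(T > 3.07) = 0.0058
b) One-tailed: p = P(T > 3.07) = 0.0029
c) 0.0058 < 0.01, reject H₀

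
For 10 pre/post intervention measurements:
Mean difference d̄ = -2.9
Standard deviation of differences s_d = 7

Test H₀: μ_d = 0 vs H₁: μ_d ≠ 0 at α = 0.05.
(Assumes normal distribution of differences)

Answer: t = -1.3101, fail to reject H₀

Derivation:
df = n - 1 = 9
SE = s_d/√n = 7/√10 = 2.2136
t = d̄/SE = -2.9/2.2136 = -1.3101
Critical value: t_{0.025,9} = ±2.262
p-value ≈ 0.2226
Decision: fail to reject H₀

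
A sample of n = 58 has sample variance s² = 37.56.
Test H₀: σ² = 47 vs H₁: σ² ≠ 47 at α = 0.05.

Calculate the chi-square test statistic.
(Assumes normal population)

df = n - 1 = 57
χ² = (n-1)s²/σ₀² = 57×37.56/47 = 45.5515
Critical values: χ²_{0.975,57} = 38.027, χ²_{0.025,57} = 79.752
Rejection region: χ² < 38.027 or χ² > 79.752
Decision: fail to reject H₀

Answer: χ² = 45.5515, fail to reject H₀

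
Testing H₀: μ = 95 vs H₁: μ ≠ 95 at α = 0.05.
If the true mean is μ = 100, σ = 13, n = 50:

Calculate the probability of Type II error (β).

SE = σ/√n = 13/√50 = 1.8385
Critical values: μ₀ ± z_0.025×SE = 95 ± 1.960×1.8385
Acceptance region: (91.3965, 98.6035)
Under H₁ (μ = 100): z_high = (98.6035 - 100)/1.8385 = -0.7596, z_low = (91.3965 - 100)/1.8385 = -4.6796
β = P(not reject | H₁) = Φ(-0.7596) - Φ(-4.6796) ≈ 0.2237

Answer: β ≈ 0.2237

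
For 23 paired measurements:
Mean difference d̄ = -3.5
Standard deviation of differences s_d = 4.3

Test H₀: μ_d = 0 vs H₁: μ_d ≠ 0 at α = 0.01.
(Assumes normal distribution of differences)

df = n - 1 = 22
SE = s_d/√n = 4.3/√23 = 0.8966
t = d̄/SE = -3.5/0.8966 = -3.9036
Critical value: t_{0.005,22} = ±2.819
p-value ≈ 0.0008
Decision: reject H₀

Answer: t = -3.9036, reject H₀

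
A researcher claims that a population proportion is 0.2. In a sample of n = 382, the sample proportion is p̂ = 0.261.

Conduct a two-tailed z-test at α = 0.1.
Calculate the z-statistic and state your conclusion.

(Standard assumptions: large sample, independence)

Answer: z = 2.9806, reject H₀

Derivation:
H₀: p = 0.2, H₁: p ≠ 0.2
Standard error: SE = √(p₀(1-p₀)/n) = √(0.2×0.8/382) = 0.020466
z-statistic: z = (p̂ - p₀)/SE = (0.261 - 0.2)/0.020466 = 2.9806
Critical value: z_0.05 = ±1.645
p-value = 0.0029
Decision: reject H₀ at α = 0.1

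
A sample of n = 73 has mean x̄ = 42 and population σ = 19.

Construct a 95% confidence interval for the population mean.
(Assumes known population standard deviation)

Answer: (37.6414, 46.3586)

Derivation:
Confidence level: 95%, α = 0.05
z_0.025 = 1.960
SE = σ/√n = 19/√73 = 2.2238
Margin of error = 1.960 × 2.2238 = 4.3586
CI: x̄ ± margin = 42 ± 4.3586
CI: (37.6414, 46.3586)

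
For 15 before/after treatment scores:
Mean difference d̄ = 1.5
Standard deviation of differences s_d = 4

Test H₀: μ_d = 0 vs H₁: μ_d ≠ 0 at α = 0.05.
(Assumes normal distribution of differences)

df = n - 1 = 14
SE = s_d/√n = 4/√15 = 1.0328
t = d̄/SE = 1.5/1.0328 = 1.4524
Critical value: t_{0.025,14} = ±2.145
p-value ≈ 0.1684
Decision: fail to reject H₀

Answer: t = 1.4524, fail to reject H₀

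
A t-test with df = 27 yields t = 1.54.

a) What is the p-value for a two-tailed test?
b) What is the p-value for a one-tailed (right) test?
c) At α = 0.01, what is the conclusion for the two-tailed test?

Using t-distribution with df = 27:
a) Two-tailed: p = 2×P(T > 1.54) = 0.1352
b) One-tailed: p = P(T > 1.54) = 0.0676
c) 0.1352 ≥ 0.01, fail to reject H₀

Answer: a) 0.1352, b) 0.0676, c) fail to reject H₀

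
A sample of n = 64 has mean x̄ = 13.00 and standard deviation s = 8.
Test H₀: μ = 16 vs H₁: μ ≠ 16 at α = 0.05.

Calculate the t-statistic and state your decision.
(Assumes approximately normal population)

Answer: t = -3.0000, reject H₀

Derivation:
df = n - 1 = 63
SE = s/√n = 8/√64 = 1.0000
t = (x̄ - μ₀)/SE = (13.00 - 16)/1.0000 = -3.0000
Critical value: t_{0.025,63} = ±1.998
p-value ≈ 0.0039
Decision: reject H₀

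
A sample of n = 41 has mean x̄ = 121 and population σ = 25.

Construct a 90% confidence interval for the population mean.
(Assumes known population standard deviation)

Confidence level: 90%, α = 0.1
z_0.05 = 1.645
SE = σ/√n = 25/√41 = 3.9043
Margin of error = 1.645 × 3.9043 = 6.4226
CI: x̄ ± margin = 121 ± 6.4226
CI: (114.5774, 127.4226)

Answer: (114.5774, 127.4226)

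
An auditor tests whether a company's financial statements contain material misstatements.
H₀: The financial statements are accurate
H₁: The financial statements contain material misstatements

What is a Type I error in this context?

A Type I error (probability α) occurs when we reject a true H₀.
A Type II error (probability β) occurs when we fail to reject a false H₀.

Answer: Concluding the statements are misstated when they are actually accurate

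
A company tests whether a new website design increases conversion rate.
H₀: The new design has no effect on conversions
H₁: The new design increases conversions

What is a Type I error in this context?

Answer: Switching to a new design that doesn't actually help

Derivation:
Type I error (α): Rejecting H₀ when H₀ is true
Type II error (β): Failing to reject H₀ when H₁ is true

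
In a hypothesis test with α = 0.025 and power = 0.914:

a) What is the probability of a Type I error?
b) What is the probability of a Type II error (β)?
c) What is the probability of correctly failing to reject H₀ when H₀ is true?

a) Type I error probability = α = 0.025
b) Power = P(reject H₀ | H₁ true) = 1 - β = 0.914, so Type II error probability = β = 1 - Power = 0.086
c) P(fail to reject H₀ | H₀ true) = 1 - α = 0.975

Answer: a) 0.025, b) 0.086, c) 0.975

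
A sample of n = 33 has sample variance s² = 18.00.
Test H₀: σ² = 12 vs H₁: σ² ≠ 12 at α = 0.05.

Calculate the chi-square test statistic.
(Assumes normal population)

df = n - 1 = 32
χ² = (n-1)s²/σ₀² = 32×18.00/12 = 48.0000
Critical values: χ²_{0.975,32} = 18.291, χ²_{0.025,32} = 49.480
Rejection region: χ² < 18.291 or χ² > 49.480
Decision: fail to reject H₀

Answer: χ² = 48.0000, fail to reject H₀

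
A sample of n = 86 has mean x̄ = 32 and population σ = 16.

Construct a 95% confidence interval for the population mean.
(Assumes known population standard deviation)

Answer: (28.6184, 35.3816)

Derivation:
Confidence level: 95%, α = 0.05
z_0.025 = 1.960
SE = σ/√n = 16/√86 = 1.7253
Margin of error = 1.960 × 1.7253 = 3.3816
CI: x̄ ± margin = 32 ± 3.3816
CI: (28.6184, 35.3816)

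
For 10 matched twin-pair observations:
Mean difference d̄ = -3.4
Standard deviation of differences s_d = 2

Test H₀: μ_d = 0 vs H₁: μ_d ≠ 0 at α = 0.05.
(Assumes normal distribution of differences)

Answer: t = -5.3755, reject H₀

Derivation:
df = n - 1 = 9
SE = s_d/√n = 2/√10 = 0.6325
t = d̄/SE = -3.4/0.6325 = -5.3755
Critical value: t_{0.025,9} = ±2.262
p-value ≈ 0.0004
Decision: reject H₀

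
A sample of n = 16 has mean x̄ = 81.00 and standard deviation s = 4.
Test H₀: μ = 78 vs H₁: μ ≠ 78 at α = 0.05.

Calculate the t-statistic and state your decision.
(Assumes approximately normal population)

Answer: t = 3.0000, reject H₀

Derivation:
df = n - 1 = 15
SE = s/√n = 4/√16 = 1.0000
t = (x̄ - μ₀)/SE = (81.00 - 78)/1.0000 = 3.0000
Critical value: t_{0.025,15} = ±2.131
p-value ≈ 0.0090
Decision: reject H₀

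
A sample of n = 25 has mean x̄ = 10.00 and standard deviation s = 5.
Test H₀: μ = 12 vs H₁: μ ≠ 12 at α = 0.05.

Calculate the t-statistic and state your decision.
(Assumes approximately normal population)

Answer: t = -2.0000, fail to reject H₀

Derivation:
df = n - 1 = 24
SE = s/√n = 5/√25 = 1.0000
t = (x̄ - μ₀)/SE = (10.00 - 12)/1.0000 = -2.0000
Critical value: t_{0.025,24} = ±2.064
p-value ≈ 0.0569
Decision: fail to reject H₀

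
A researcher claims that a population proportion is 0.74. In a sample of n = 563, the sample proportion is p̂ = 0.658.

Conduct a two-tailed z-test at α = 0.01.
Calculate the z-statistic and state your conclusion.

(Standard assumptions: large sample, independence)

H₀: p = 0.74, H₁: p ≠ 0.74
Standard error: SE = √(p₀(1-p₀)/n) = √(0.74×0.26/563) = 0.018486
z-statistic: z = (p̂ - p₀)/SE = (0.658 - 0.74)/0.018486 = -4.4358
Critical value: z_0.005 = ±2.576
p-value < 0.0001
Decision: reject H₀ at α = 0.01

Answer: z = -4.4358, reject H₀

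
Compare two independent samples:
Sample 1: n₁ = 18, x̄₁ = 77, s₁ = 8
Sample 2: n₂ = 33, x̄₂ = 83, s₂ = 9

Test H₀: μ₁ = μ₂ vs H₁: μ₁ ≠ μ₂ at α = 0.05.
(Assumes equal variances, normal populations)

Answer: t = -2.3629, reject H₀

Derivation:
Pooled variance: s²_p = [17×8² + 32×9²]/(49) = 75.1020
s_p = 8.6661
SE = s_p×√(1/n₁ + 1/n₂) = 8.6661×√(1/18 + 1/33) = 2.5393
t = (x̄₁ - x̄₂)/SE = (77 - 83)/2.5393 = -2.3629
df = 49, t-critical = ±2.010
Decision: reject H₀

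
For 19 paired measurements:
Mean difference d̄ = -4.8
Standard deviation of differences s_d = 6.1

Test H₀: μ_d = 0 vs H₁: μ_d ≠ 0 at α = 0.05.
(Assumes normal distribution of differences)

df = n - 1 = 18
SE = s_d/√n = 6.1/√19 = 1.3994
t = d̄/SE = -4.8/1.3994 = -3.4300
Critical value: t_{0.025,18} = ±2.101
p-value ≈ 0.0030
Decision: reject H₀

Answer: t = -3.4300, reject H₀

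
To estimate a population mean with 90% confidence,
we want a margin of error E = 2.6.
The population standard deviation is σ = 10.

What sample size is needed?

z_0.05 = 1.645
n = (z×σ/E)² = (1.645×10/2.6)²
n = 40.0300
Round up: n = 41

Answer: n = 41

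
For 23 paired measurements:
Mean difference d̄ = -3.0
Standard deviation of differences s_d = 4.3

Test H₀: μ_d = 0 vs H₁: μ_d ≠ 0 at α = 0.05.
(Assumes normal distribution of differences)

Answer: t = -3.3460, reject H₀

Derivation:
df = n - 1 = 22
SE = s_d/√n = 4.3/√23 = 0.8966
t = d̄/SE = -3.0/0.8966 = -3.3460
Critical value: t_{0.025,22} = ±2.074
p-value ≈ 0.0029
Decision: reject H₀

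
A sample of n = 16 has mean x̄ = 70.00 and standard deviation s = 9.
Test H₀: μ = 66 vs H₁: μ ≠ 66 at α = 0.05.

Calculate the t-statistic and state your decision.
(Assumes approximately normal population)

df = n - 1 = 15
SE = s/√n = 9/√16 = 2.2500
t = (x̄ - μ₀)/SE = (70.00 - 66)/2.2500 = 1.7778
Critical value: t_{0.025,15} = ±2.131
p-value ≈ 0.0957
Decision: fail to reject H₀

Answer: t = 1.7778, fail to reject H₀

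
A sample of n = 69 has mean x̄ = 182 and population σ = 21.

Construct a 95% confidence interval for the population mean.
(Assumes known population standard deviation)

Answer: (177.0449, 186.9551)

Derivation:
Confidence level: 95%, α = 0.05
z_0.025 = 1.960
SE = σ/√n = 21/√69 = 2.5281
Margin of error = 1.960 × 2.5281 = 4.9551
CI: x̄ ± margin = 182 ± 4.9551
CI: (177.0449, 186.9551)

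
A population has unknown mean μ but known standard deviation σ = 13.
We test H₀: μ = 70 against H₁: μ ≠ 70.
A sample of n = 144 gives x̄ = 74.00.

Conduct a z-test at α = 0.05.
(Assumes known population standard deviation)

Answer: z = 3.6924, reject H₀

Derivation:
Standard error: SE = σ/√n = 13/√144 = 1.0833
z-statistic: z = (x̄ - μ₀)/SE = (74.00 - 70)/1.0833 = 3.6924
Critical value: ±1.960
p-value = 0.0002
Decision: reject H₀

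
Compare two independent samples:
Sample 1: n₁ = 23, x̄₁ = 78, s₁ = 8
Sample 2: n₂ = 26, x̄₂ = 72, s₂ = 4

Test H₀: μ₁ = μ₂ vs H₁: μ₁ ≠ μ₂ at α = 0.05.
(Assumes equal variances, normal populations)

Pooled variance: s²_p = [22×8² + 25×4²]/(47) = 38.4681
s_p = 6.2023
SE = s_p×√(1/n₁ + 1/n₂) = 6.2023×√(1/23 + 1/26) = 1.7754
t = (x̄₁ - x̄₂)/SE = (78 - 72)/1.7754 = 3.3795
df = 47, t-critical = ±2.012
Decision: reject H₀

Answer: t = 3.3795, reject H₀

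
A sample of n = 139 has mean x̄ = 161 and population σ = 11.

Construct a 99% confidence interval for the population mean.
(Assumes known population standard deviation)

Confidence level: 99%, α = 0.01
z_0.005 = 2.576
SE = σ/√n = 11/√139 = 0.9330
Margin of error = 2.576 × 0.9330 = 2.4034
CI: x̄ ± margin = 161 ± 2.4034
CI: (158.5966, 163.4034)

Answer: (158.5966, 163.4034)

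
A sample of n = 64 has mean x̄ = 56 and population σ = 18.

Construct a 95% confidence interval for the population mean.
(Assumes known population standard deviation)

Confidence level: 95%, α = 0.05
z_0.025 = 1.960
SE = σ/√n = 18/√64 = 2.2500
Margin of error = 1.960 × 2.2500 = 4.4100
CI: x̄ ± margin = 56 ± 4.4100
CI: (51.5900, 60.4100)

Answer: (51.5900, 60.4100)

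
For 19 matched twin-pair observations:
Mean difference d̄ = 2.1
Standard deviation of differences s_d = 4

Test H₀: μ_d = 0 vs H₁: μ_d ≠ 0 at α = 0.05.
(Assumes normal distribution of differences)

df = n - 1 = 18
SE = s_d/√n = 4/√19 = 0.9177
t = d̄/SE = 2.1/0.9177 = 2.2883
Critical value: t_{0.025,18} = ±2.101
p-value ≈ 0.0344
Decision: reject H₀

Answer: t = 2.2883, reject H₀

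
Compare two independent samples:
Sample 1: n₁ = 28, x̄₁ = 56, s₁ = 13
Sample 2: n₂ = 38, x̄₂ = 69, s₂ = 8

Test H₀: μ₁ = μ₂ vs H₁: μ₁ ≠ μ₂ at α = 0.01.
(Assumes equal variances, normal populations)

Answer: t = -5.0156, reject H₀

Derivation:
Pooled variance: s²_p = [27×13² + 37×8²]/(64) = 108.2969
s_p = 10.4066
SE = s_p×√(1/n₁ + 1/n₂) = 10.4066×√(1/28 + 1/38) = 2.5919
t = (x̄₁ - x̄₂)/SE = (56 - 69)/2.5919 = -5.0156
df = 64, t-critical = ±2.655
Decision: reject H₀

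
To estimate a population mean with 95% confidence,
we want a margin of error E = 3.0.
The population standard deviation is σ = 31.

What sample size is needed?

z_0.025 = 1.960
n = (z×σ/E)² = (1.960×31/3.0)²
n = 410.1975
Round up: n = 411

Answer: n = 411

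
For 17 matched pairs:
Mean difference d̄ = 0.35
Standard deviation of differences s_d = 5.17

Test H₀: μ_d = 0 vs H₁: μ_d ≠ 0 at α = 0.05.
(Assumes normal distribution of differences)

df = n - 1 = 16
SE = s_d/√n = 5.17/√17 = 1.2539
t = d̄/SE = 0.35/1.2539 = 0.2791
Critical value: t_{0.025,16} = ±2.120
p-value ≈ 0.7837
Decision: fail to reject H₀

Answer: t = 0.2791, fail to reject H₀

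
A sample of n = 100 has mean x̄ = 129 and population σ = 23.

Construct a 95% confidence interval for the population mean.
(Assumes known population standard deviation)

Answer: (124.4920, 133.5080)

Derivation:
Confidence level: 95%, α = 0.05
z_0.025 = 1.960
SE = σ/√n = 23/√100 = 2.3000
Margin of error = 1.960 × 2.3000 = 4.5080
CI: x̄ ± margin = 129 ± 4.5080
CI: (124.4920, 133.5080)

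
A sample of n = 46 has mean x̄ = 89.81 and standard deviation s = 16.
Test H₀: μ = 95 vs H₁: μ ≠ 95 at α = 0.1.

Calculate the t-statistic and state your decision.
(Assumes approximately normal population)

df = n - 1 = 45
SE = s/√n = 16/√46 = 2.3591
t = (x̄ - μ₀)/SE = (89.81 - 95)/2.3591 = -2.2000
Critical value: t_{0.05,45} = ±1.679
p-value ≈ 0.0330
Decision: reject H₀

Answer: t = -2.2000, reject H₀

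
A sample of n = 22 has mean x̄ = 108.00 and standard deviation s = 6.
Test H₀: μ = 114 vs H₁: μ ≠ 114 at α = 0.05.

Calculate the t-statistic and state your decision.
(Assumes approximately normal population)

Answer: t = -4.6904, reject H₀

Derivation:
df = n - 1 = 21
SE = s/√n = 6/√22 = 1.2792
t = (x̄ - μ₀)/SE = (108.00 - 114)/1.2792 = -4.6904
Critical value: t_{0.025,21} = ±2.080
p-value ≈ 0.0001
Decision: reject H₀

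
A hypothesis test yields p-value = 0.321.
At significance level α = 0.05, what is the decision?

Compare p-value to α:
0.321 ≥ 0.05
Decision: fail to reject H₀

Answer: fail to reject H₀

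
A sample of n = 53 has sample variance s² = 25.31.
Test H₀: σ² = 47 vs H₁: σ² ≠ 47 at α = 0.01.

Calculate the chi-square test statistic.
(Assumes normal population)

df = n - 1 = 52
χ² = (n-1)s²/σ₀² = 52×25.31/47 = 28.0026
Critical values: χ²_{0.995,52} = 29.481, χ²_{0.005,52} = 82.001
Rejection region: χ² < 29.481 or χ² > 82.001
Decision: reject H₀

Answer: χ² = 28.0026, reject H₀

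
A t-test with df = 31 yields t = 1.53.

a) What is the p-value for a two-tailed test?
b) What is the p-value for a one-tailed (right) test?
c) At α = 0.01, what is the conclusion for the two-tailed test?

Using t-distribution with df = 31:
a) Two-tailed: p = 2×P(T > 1.53) = 0.1362
b) One-tailed: p = P(T > 1.53) = 0.0681
c) 0.1362 ≥ 0.01, fail to reject H₀

Answer: a) 0.1362, b) 0.0681, c) fail to reject H₀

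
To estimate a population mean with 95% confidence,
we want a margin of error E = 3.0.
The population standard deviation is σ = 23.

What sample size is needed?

z_0.025 = 1.960
n = (z×σ/E)² = (1.960×23/3.0)²
n = 225.8007
Round up: n = 226

Answer: n = 226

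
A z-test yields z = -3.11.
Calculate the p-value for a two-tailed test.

Answer: p-value ≈ 0.0019

Derivation:
For z = -3.11:
p = 2×P(Z > |-3.11|) = 2×(1 - Φ(3.11)) = 0.0019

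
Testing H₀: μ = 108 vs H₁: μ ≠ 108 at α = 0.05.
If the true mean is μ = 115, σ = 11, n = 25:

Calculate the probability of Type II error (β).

SE = σ/√n = 11/√25 = 2.2000
Critical values: μ₀ ± z_0.025×SE = 108 ± 1.960×2.2000
Acceptance region: (103.6880, 112.3120)
Under H₁ (μ = 115): z_high = (112.3120 - 115)/2.2000 = -1.2218, z_low = (103.6880 - 115)/2.2000 = -5.1418
β = P(not reject | H₁) = Φ(-1.2218) - Φ(-5.1418) ≈ 0.1109

Answer: β ≈ 0.1109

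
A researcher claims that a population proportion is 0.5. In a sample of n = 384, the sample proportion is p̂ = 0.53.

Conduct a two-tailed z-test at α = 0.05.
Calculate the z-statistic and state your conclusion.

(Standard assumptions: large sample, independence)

H₀: p = 0.5, H₁: p ≠ 0.5
Standard error: SE = √(p₀(1-p₀)/n) = √(0.5×0.5/384) = 0.025516
z-statistic: z = (p̂ - p₀)/SE = (0.53 - 0.5)/0.025516 = 1.1757
Critical value: z_0.025 = ±1.960
p-value = 0.2397
Decision: fail to reject H₀ at α = 0.05

Answer: z = 1.1757, fail to reject H₀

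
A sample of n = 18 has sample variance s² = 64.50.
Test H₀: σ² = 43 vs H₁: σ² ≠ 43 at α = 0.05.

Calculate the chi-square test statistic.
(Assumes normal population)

df = n - 1 = 17
χ² = (n-1)s²/σ₀² = 17×64.50/43 = 25.5000
Critical values: χ²_{0.975,17} = 7.564, χ²_{0.025,17} = 30.191
Rejection region: χ² < 7.564 or χ² > 30.191
Decision: fail to reject H₀

Answer: χ² = 25.5000, fail to reject H₀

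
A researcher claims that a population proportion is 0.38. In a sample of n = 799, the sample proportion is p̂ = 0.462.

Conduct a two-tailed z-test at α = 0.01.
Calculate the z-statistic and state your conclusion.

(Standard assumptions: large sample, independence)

Answer: z = 4.7752, reject H₀

Derivation:
H₀: p = 0.38, H₁: p ≠ 0.38
Standard error: SE = √(p₀(1-p₀)/n) = √(0.38×0.62/799) = 0.017172
z-statistic: z = (p̂ - p₀)/SE = (0.462 - 0.38)/0.017172 = 4.7752
Critical value: z_0.005 = ±2.576
p-value < 0.0001
Decision: reject H₀ at α = 0.01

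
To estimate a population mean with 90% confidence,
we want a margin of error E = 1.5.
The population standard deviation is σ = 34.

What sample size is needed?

z_0.05 = 1.645
n = (z×σ/E)² = (1.645×34/1.5)²
n = 1390.2955
Round up: n = 1391

Answer: n = 1391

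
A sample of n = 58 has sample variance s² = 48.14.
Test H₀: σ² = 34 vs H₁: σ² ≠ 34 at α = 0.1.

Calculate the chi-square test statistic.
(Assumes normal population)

Answer: χ² = 80.7053, reject H₀

Derivation:
df = n - 1 = 57
χ² = (n-1)s²/σ₀² = 57×48.14/34 = 80.7053
Critical values: χ²_{0.95,57} = 40.646, χ²_{0.05,57} = 75.624
Rejection region: χ² < 40.646 or χ² > 75.624
Decision: reject H₀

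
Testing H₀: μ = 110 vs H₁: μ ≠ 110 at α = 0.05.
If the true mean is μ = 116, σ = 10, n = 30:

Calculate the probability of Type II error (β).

SE = σ/√n = 10/√30 = 1.8257
Critical values: μ₀ ± z_0.025×SE = 110 ± 1.960×1.8257
Acceptance region: (106.4216, 113.5784)
Under H₁ (μ = 116): z_high = (113.5784 - 116)/1.8257 = -1.3264, z_low = (106.4216 - 116)/1.8257 = -5.2464
β = P(not reject | H₁) = Φ(-1.3264) - Φ(-5.2464) ≈ 0.0924

Answer: β ≈ 0.0924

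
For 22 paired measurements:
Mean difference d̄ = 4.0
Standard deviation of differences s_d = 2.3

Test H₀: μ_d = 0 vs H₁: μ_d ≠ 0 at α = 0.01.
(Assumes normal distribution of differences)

df = n - 1 = 21
SE = s_d/√n = 2.3/√22 = 0.4904
t = d̄/SE = 4.0/0.4904 = 8.1566
Critical value: t_{0.005,21} = ±2.831
p-value < 0.0001
Decision: reject H₀

Answer: t = 8.1566, reject H₀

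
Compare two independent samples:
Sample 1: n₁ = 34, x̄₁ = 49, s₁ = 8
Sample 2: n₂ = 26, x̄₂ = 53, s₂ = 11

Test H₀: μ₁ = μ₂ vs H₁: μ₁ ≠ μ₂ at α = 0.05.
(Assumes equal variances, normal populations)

Answer: t = -1.6315, fail to reject H₀

Derivation:
Pooled variance: s²_p = [33×8² + 25×11²]/(58) = 88.5690
s_p = 9.4111
SE = s_p×√(1/n₁ + 1/n₂) = 9.4111×√(1/34 + 1/26) = 2.4518
t = (x̄₁ - x̄₂)/SE = (49 - 53)/2.4518 = -1.6315
df = 58, t-critical = ±2.002
Decision: fail to reject H₀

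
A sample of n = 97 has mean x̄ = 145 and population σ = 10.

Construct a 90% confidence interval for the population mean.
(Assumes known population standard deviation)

Confidence level: 90%, α = 0.1
z_0.05 = 1.645
SE = σ/√n = 10/√97 = 1.0153
Margin of error = 1.645 × 1.0153 = 1.6702
CI: x̄ ± margin = 145 ± 1.6702
CI: (143.3298, 146.6702)

Answer: (143.3298, 146.6702)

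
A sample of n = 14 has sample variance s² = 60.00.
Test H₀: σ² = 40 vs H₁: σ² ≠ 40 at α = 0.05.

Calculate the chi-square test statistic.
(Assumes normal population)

df = n - 1 = 13
χ² = (n-1)s²/σ₀² = 13×60.00/40 = 19.5000
Critical values: χ²_{0.975,13} = 5.009, χ²_{0.025,13} = 24.736
Rejection region: χ² < 5.009 or χ² > 24.736
Decision: fail to reject H₀

Answer: χ² = 19.5000, fail to reject H₀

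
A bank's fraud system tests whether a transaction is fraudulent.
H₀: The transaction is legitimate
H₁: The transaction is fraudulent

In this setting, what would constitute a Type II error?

Answer: Allowing a fraudulent transaction to go through

Derivation:
Type I error: rejecting H₀ when it is actually true (false positive).
Type II error: failing to reject H₀ when H₁ is actually true (false negative).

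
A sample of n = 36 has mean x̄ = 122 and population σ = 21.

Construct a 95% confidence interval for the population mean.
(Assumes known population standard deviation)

Answer: (115.1400, 128.8600)

Derivation:
Confidence level: 95%, α = 0.05
z_0.025 = 1.960
SE = σ/√n = 21/√36 = 3.5000
Margin of error = 1.960 × 3.5000 = 6.8600
CI: x̄ ± margin = 122 ± 6.8600
CI: (115.1400, 128.8600)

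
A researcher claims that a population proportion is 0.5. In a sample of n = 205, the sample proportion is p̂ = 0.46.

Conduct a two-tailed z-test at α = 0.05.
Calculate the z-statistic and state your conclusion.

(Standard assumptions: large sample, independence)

H₀: p = 0.5, H₁: p ≠ 0.5
Standard error: SE = √(p₀(1-p₀)/n) = √(0.5×0.5/205) = 0.034922
z-statistic: z = (p̂ - p₀)/SE = (0.46 - 0.5)/0.034922 = -1.1454
Critical value: z_0.025 = ±1.960
p-value = 0.2520
Decision: fail to reject H₀ at α = 0.05

Answer: z = -1.1454, fail to reject H₀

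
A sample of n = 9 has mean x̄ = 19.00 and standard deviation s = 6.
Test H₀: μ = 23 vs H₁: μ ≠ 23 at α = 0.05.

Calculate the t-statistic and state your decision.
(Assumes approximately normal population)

Answer: t = -2.0000, fail to reject H₀

Derivation:
df = n - 1 = 8
SE = s/√n = 6/√9 = 2.0000
t = (x̄ - μ₀)/SE = (19.00 - 23)/2.0000 = -2.0000
Critical value: t_{0.025,8} = ±2.306
p-value ≈ 0.0805
Decision: fail to reject H₀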